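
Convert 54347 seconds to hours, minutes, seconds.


Hours: 54347 ÷ 3600 = 15 remainder 347
Minutes: 347 ÷ 60 = 5 remainder 47
Seconds: 47

15h 5m 47s


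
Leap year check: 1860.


Yes

Rules: divisible by 4 AND (not by 100 OR by 400)
1860 ÷ 4 = 465 exactly → divisible by 4
1860 ÷ 100 = 18 remainder 60 → not divisible by 100
Divisible by 4 but not by 100 → leap year


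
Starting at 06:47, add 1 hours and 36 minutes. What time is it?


08:23

Start: 407 minutes from midnight
Add: 96 minutes
Total: 503 minutes
Hours: 503 ÷ 60 = 8 remainder 23


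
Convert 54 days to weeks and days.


Weeks: 54 ÷ 7 = 7 remainder 5

7 weeks 5 days


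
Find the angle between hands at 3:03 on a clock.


Hour hand = 3×30 + 3×0.5 = 91.5°
Minute hand = 3×6 = 18°
Difference = |91.5 - 18| = 73.5°

73.5°


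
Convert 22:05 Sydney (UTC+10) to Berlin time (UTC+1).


13:05

Time difference = UTC+1 - UTC+10 = -9 hours
New hour = (22 -9) mod 24
= 13 mod 24 = 13
Minutes unchanged → 13:05


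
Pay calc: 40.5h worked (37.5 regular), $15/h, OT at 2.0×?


$652.50

Regular: 37.5h × $15 = $562.50
Overtime: 40.5 - 37.5 = 3.0h
OT pay: 3.0h × $15 × 2.0 = $90.00
Total = $562.50 + $90.00 = $652.50


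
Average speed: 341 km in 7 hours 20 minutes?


46.5 km/h

Distance: 341 km
Time: 7h 20m = 440 min = 440/60 = 22/3 hours
Speed = 341 ÷ (22/3) = 341 × 3 / 22 = 1023/22 = 46.5 km/h


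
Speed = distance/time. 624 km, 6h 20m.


98.5 km/h

Distance: 624 km
Time: 6h 20m = 380 min = 380/60 = 19/3 hours
Speed = 624 ÷ (19/3) = 624 × 3 / 19 = 1872/19 ≈ 98.5 km/h


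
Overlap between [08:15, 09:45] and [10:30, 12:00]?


0 minutes

Meeting A: 495-585 (in minutes from midnight)
Meeting B: 630-720
Overlap start = max(495, 630) = 630
Overlap end = min(585, 720) = 585
Overlap = max(0, 585 - 630) = 0 min


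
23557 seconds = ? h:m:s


6h 32m 37s

Hours: 23557 ÷ 3600 = 6 remainder 1957
Minutes: 1957 ÷ 60 = 32 remainder 37
Seconds: 37


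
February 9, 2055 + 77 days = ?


April 27, 2055

Start: February 9, 2055
Add 77 days
February 9 → March 1: 28 - 9 + 1 = 20 days (77 - 20 = 57 left)
March 1 → April 1: 31 - 1 + 1 = 31 days (57 - 31 = 26 left)
April 1 + 26 = April 27, 2055


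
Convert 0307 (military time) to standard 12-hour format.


Hour: 3
3 < 12 → AM

3:07 AM


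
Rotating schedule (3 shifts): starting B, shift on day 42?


Shift A

Shifts: A, B, C
Start: B (index 1)
Day 42: (1 + 42 - 1) mod 3
= 42 mod 3
= 0
Index 0 → shift A


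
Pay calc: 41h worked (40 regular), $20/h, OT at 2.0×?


$840.00

Regular: 40h × $20 = $800.00
Overtime: 41 - 40 = 1h
OT pay: 1h × $20 × 2.0 = $40.00
Total = $800.00 + $40.00 = $840.00


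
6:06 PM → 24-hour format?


Input: 6:06 PM
PM: 6 + 12 = 18

18:06


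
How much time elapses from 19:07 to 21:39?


2h 32m

End time in minutes: 21×60 + 39 = 1299
Start time in minutes: 19×60 + 7 = 1147
Difference = 1299 - 1147 = 152 minutes
= 2 hours 32 minutes


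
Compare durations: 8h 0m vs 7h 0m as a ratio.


Duration 1: 480 minutes
Duration 2: 420 minutes
Ratio = 480:420
GCD = 60
Simplified = 8:7
As a decimal: 8/7 ≈ 1.14

8:7 (1.14)


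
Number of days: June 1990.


Month: June (month 6)
June has 30 days

30 days


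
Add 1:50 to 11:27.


13:17

Start: 687 minutes from midnight
Add: 110 minutes
Total: 797 minutes
Hours: 797 ÷ 60 = 13 remainder 17


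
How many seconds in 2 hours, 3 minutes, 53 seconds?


Hours: 2 × 3600 = 7200
Minutes: 3 × 60 = 180
Seconds: 53
Total = 7200 + 180 + 53 = 7433

7433 seconds


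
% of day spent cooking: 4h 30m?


Time: 270 minutes
Day: 1440 minutes
Percentage = (270/1440) × 100 ≈ 18.8%

18.8%


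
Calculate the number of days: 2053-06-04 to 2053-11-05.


154 days

From June 4, 2053 to November 5, 2053
Rest of June 2053: 30 - 4 = 26
Full months: July 31, August 31, September 30, October 31
Days into November 2053: 5
Total = 26 + 31 + 31 + 30 + 31 + 5 = 154 days


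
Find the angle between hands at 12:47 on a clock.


Hour hand (12 ≡ 0 on the dial): 0×30 + 47×0.5 = 23.5°
Minute hand = 47×6 = 282°
Difference = |23.5 - 282| = 258.5°
Since > 180°: 360 - 258.5 = 101.5°

101.5°


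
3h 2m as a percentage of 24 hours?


0.1264 (12.64%)

Total minutes: 3×60 + 2 = 182
Day = 24×60 = 1440 minutes
Fraction = 182/1440 ≈ 0.1264
As a percentage: 182/1440 × 100 ≈ 12.64%


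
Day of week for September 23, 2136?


Zeller's congruence:
q=23, m=9, k=36, j=21
h = (23 + ⌊13×10/5⌋ + 36 + ⌊36/4⌋ + ⌊21/4⌋ - 2×21) mod 7
= (23 + 26 + 36 + 9 + 5 - 42) mod 7
= 57 mod 7 = 1
h=1 → Sunday

Sunday


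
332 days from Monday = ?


Start: Monday (index 0)
(0 + 332) mod 7
= 332 mod 7
= 3
Index 3 → Thursday

Thursday


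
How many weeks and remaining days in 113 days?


16 weeks 1 days

Weeks: 113 ÷ 7 = 16 remainder 1


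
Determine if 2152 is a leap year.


Yes

Rules: divisible by 4 AND (not by 100 OR by 400)
2152 ÷ 4 = 538 exactly → divisible by 4
2152 ÷ 100 = 21 remainder 52 → not divisible by 100
Divisible by 4 but not by 100 → leap year


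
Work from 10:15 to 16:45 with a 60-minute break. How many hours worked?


5h 30m (330 minutes)

Total time = (16×60+45) - (10×60+15)
= 1005 - 615 = 390 min
Minus break: 390 - 60 = 330 min
= 5h 30m


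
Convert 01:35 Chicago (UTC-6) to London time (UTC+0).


07:35

Time difference = UTC+0 - UTC-6 = +6 hours
New hour = (1 + 6) mod 24
= 7 mod 24 = 7
Minutes unchanged → 07:35


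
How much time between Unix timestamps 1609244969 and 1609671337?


Difference = 1609671337 - 1609244969 = 426368 seconds
In hours: 426368 / 3600 ≈ 118.4
In days: 426368 / 86400 ≈ 4.93

426368 seconds (118.4 hours / 4.93 days)


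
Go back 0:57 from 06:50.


Start: 410 minutes from midnight
Subtract: 57 minutes
Remaining: 410 - 57 = 353
Hours: 5, Minutes: 53

05:53


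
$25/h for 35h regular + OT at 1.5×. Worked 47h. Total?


$1325.00

Regular: 35h × $25 = $875.00
Overtime: 47 - 35 = 12h
OT pay: 12h × $25 × 1.5 = $450.00
Total = $875.00 + $450.00 = $1325.00


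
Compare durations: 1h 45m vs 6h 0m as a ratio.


Duration 1: 105 minutes
Duration 2: 360 minutes
Ratio = 105:360
GCD = 15
Simplified = 7:24
As a decimal: 7/24 ≈ 0.29

7:24 (0.29)


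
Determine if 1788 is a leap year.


Rules: divisible by 4 AND (not by 100 OR by 400)
1788 ÷ 4 = 447 exactly → divisible by 4
1788 ÷ 100 = 17 remainder 88 → not divisible by 100
Divisible by 4 but not by 100 → leap year

Yes


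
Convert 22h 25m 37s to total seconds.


Hours: 22 × 3600 = 79200
Minutes: 25 × 60 = 1500
Seconds: 37
Total = 79200 + 1500 + 37 = 80737

80737 seconds


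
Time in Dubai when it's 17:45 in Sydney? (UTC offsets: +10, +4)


11:45

Time difference = UTC+4 - UTC+10 = -6 hours
New hour = (17 -6) mod 24
= 11 mod 24 = 11
Minutes unchanged → 11:45


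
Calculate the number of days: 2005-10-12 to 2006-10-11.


364 days

From October 12, 2005 to October 11, 2006
Rest of October 2005: 31 - 12 = 19
Full months: November 30, December 31, January 31, February 2006 28, March 31, April 30, May 31, June 30, July 31, August 31, September 30
Days into October 2006: 11
Total = 19 + 30 + 31 + 31 + 28 + 31 + 30 + 31 + 30 + 31 + 31 + 30 + 11 = 364 days


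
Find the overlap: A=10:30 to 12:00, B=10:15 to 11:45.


75 minutes

Meeting A: 630-720 (in minutes from midnight)
Meeting B: 615-705
Overlap start = max(630, 615) = 630
Overlap end = min(720, 705) = 705
Overlap = max(0, 705 - 630) = 75 min


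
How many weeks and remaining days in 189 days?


Weeks: 189 ÷ 7 = 27 remainder 0

27 weeks 0 days


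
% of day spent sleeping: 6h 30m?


27.1%

Time: 390 minutes
Day: 1440 minutes
Percentage = (390/1440) × 100 ≈ 27.1%


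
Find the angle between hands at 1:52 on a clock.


Hour hand = 1×30 + 52×0.5 = 56.0°
Minute hand = 52×6 = 312°
Difference = |56.0 - 312| = 256.0°
Since > 180°: 360 - 256.0 = 104.0°

104.0°


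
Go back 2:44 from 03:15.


00:31

Start: 195 minutes from midnight
Subtract: 164 minutes
Remaining: 195 - 164 = 31
Hours: 0, Minutes: 31


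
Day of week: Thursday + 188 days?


Wednesday

Start: Thursday (index 3)
(3 + 188) mod 7
= 191 mod 7
= 2
Index 2 → Wednesday


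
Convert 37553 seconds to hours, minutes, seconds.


10h 25m 53s

Hours: 37553 ÷ 3600 = 10 remainder 1553
Minutes: 1553 ÷ 60 = 25 remainder 53
Seconds: 53


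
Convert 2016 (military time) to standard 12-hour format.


8:16 PM

Hour: 20
20 - 12 = 8 → PM


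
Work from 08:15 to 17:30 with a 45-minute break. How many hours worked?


8h 30m (510 minutes)

Total time = (17×60+30) - (8×60+15)
= 1050 - 495 = 555 min
Minus break: 555 - 45 = 510 min
= 8h 30m


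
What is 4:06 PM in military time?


Input: 4:06 PM
PM: 4 + 12 = 16

16:06


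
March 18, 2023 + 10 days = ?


March 28, 2023

Start: March 18, 2023
Add 10 days
March 18 + 10 = March 28, 2023


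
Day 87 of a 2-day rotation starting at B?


Shifts: A, B
Start: B (index 1)
Day 87: (1 + 87 - 1) mod 2
= 87 mod 2
= 1
Index 1 → shift B

Shift B


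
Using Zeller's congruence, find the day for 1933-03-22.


Zeller's congruence:
q=22, m=3, k=33, j=19
h = (22 + ⌊13×4/5⌋ + 33 + ⌊33/4⌋ + ⌊19/4⌋ - 2×19) mod 7
= (22 + 10 + 33 + 8 + 4 - 38) mod 7
= 39 mod 7 = 4
h=4 → Wednesday

Wednesday


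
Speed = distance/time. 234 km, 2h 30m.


Distance: 234 km
Time: 2h 30m = 150 min = 150/60 = 5/2 hours
Speed = 234 ÷ (5/2) = 234 × 2 / 5 = 468/5 = 93.6 km/h

93.6 km/h


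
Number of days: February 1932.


Month: February (month 2)
February: 28 or 29 (leap year)
1932 leap year? Yes

29 days


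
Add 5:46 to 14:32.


Start: 872 minutes from midnight
Add: 346 minutes
Total: 1218 minutes
Hours: 1218 ÷ 60 = 20 remainder 18

20:18


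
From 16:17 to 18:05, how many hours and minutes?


End time in minutes: 18×60 + 5 = 1085
Start time in minutes: 16×60 + 17 = 977
Difference = 1085 - 977 = 108 minutes
= 1 hours 48 minutes

1h 48m


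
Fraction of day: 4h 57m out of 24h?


0.2063 (20.63%)

Total minutes: 4×60 + 57 = 297
Day = 24×60 = 1440 minutes
Fraction = 297/1440 ≈ 0.2063
As a percentage: 297/1440 × 100 ≈ 20.63%


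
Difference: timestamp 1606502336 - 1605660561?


841775 seconds (233.8 hours / 9.74 days)

Difference = 1606502336 - 1605660561 = 841775 seconds
In hours: 841775 / 3600 ≈ 233.8
In days: 841775 / 86400 ≈ 9.74


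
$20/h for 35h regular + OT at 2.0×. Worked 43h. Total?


Regular: 35h × $20 = $700.00
Overtime: 43 - 35 = 8h
OT pay: 8h × $20 × 2.0 = $320.00
Total = $700.00 + $320.00 = $1020.00

$1020.00


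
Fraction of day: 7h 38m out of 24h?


Total minutes: 7×60 + 38 = 458
Day = 24×60 = 1440 minutes
Fraction = 458/1440 ≈ 0.3181
As a percentage: 458/1440 × 100 ≈ 31.81%

0.3181 (31.81%)


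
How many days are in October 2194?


31 days

Month: October (month 10)
October has 31 days


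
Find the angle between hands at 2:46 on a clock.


Hour hand = 2×30 + 46×0.5 = 83.0°
Minute hand = 46×6 = 276°
Difference = |83.0 - 276| = 193.0°
Since > 180°: 360 - 193.0 = 167.0°

167.0°


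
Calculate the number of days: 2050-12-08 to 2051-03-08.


90 days

From December 8, 2050 to March 8, 2051
Rest of December 2050: 31 - 8 = 23
Full months: January 31, February 2051 28
Days into March 2051: 8
Total = 23 + 31 + 28 + 8 = 90 days


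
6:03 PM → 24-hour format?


18:03

Input: 6:03 PM
PM: 6 + 12 = 18


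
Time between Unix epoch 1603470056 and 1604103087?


Difference = 1604103087 - 1603470056 = 633031 seconds
In hours: 633031 / 3600 ≈ 175.8
In days: 633031 / 86400 ≈ 7.33

633031 seconds (175.8 hours / 7.33 days)


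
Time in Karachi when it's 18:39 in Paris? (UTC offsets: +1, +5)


22:39

Time difference = UTC+5 - UTC+1 = +4 hours
New hour = (18 + 4) mod 24
= 22 mod 24 = 22
Minutes unchanged → 22:39


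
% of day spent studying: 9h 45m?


40.6%

Time: 585 minutes
Day: 1440 minutes
Percentage = (585/1440) × 100 ≈ 40.6%


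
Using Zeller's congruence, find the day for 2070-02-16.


Zeller's congruence:
q=16, m=14, k=69, j=20
h = (16 + ⌊13×15/5⌋ + 69 + ⌊69/4⌋ + ⌊20/4⌋ - 2×20) mod 7
= (16 + 39 + 69 + 17 + 5 - 40) mod 7
= 106 mod 7 = 1
h=1 → Sunday

Sunday


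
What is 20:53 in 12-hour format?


8:53 PM

Hour: 20
20 - 12 = 8 → PM


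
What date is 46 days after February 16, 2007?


April 3, 2007

Start: February 16, 2007
Add 46 days
February 16 → March 1: 28 - 16 + 1 = 13 days (46 - 13 = 33 left)
March 1 → April 1: 31 - 1 + 1 = 31 days (33 - 31 = 2 left)
April 1 + 2 = April 3, 2007


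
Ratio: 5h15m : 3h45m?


Duration 1: 315 minutes
Duration 2: 225 minutes
Ratio = 315:225
GCD = 45
Simplified = 7:5
As a decimal: 7/5 = 1.40

7:5 (1.40)


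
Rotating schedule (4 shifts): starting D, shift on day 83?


Shifts: A, B, C, D
Start: D (index 3)
Day 83: (3 + 83 - 1) mod 4
= 85 mod 4
= 1
Index 1 → shift B

Shift B


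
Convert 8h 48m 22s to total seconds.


31702 seconds

Hours: 8 × 3600 = 28800
Minutes: 48 × 60 = 2880
Seconds: 22
Total = 28800 + 2880 + 22 = 31702


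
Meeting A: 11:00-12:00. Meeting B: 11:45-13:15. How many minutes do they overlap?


Meeting A: 660-720 (in minutes from midnight)
Meeting B: 705-795
Overlap start = max(660, 705) = 705
Overlap end = min(720, 795) = 720
Overlap = max(0, 720 - 705) = 15 min

15 minutes


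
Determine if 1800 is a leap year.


Rules: divisible by 4 AND (not by 100 OR by 400)
1800 ÷ 4 = 450 exactly → divisible by 4
1800 ÷ 100 = 18 exactly → divisible by 100
1800 ÷ 400 = 4 remainder 200 → not divisible by 400
Divisible by 100 but not by 400 → not a leap year

No


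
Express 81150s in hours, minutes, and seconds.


22h 32m 30s

Hours: 81150 ÷ 3600 = 22 remainder 1950
Minutes: 1950 ÷ 60 = 32 remainder 30
Seconds: 30


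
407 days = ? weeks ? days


58 weeks 1 days

Weeks: 407 ÷ 7 = 58 remainder 1


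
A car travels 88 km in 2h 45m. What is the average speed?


32.0 km/h

Distance: 88 km
Time: 2h 45m = 165 min = 165/60 = 11/4 hours
Speed = 88 ÷ (11/4) = 88 × 4 / 11 = 352/11 = 32.0 km/h


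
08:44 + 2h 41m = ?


Start: 524 minutes from midnight
Add: 161 minutes
Total: 685 minutes
Hours: 685 ÷ 60 = 11 remainder 25

11:25


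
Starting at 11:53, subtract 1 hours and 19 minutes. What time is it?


Start: 713 minutes from midnight
Subtract: 79 minutes
Remaining: 713 - 79 = 634
Hours: 10, Minutes: 34

10:34


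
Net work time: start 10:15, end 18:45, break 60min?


Total time = (18×60+45) - (10×60+15)
= 1125 - 615 = 510 min
Minus break: 510 - 60 = 450 min
= 7h 30m

7h 30m (450 minutes)


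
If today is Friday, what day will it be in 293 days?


Thursday

Start: Friday (index 4)
(4 + 293) mod 7
= 297 mod 7
= 3
Index 3 → Thursday


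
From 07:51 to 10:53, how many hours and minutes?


End time in minutes: 10×60 + 53 = 653
Start time in minutes: 7×60 + 51 = 471
Difference = 653 - 471 = 182 minutes
= 3 hours 2 minutes

3h 2m


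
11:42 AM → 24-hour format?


Input: 11:42 AM
AM hour stays: 11

11:42


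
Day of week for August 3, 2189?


Monday

Zeller's congruence:
q=3, m=8, k=89, j=21
h = (3 + ⌊13×9/5⌋ + 89 + ⌊89/4⌋ + ⌊21/4⌋ - 2×21) mod 7
= (3 + 23 + 89 + 22 + 5 - 42) mod 7
= 100 mod 7 = 2
h=2 → Monday


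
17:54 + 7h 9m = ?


01:03 (next day)

Start: 1074 minutes from midnight
Add: 429 minutes
Total: 1503 minutes
Hours: 1503 ÷ 60 = 25 remainder 3
25 ≥ 24 → 25 - 24 = 1 (next day)


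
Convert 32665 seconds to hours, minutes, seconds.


Hours: 32665 ÷ 3600 = 9 remainder 265
Minutes: 265 ÷ 60 = 4 remainder 25
Seconds: 25

9h 4m 25s


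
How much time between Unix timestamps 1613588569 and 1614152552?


563983 seconds (156.7 hours / 6.53 days)

Difference = 1614152552 - 1613588569 = 563983 seconds
In hours: 563983 / 3600 ≈ 156.7
In days: 563983 / 86400 ≈ 6.53


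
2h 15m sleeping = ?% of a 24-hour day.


9.4%

Time: 135 minutes
Day: 1440 minutes
Percentage = (135/1440) × 100 ≈ 9.4%


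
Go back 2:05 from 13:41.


11:36

Start: 821 minutes from midnight
Subtract: 125 minutes
Remaining: 821 - 125 = 696
Hours: 11, Minutes: 36


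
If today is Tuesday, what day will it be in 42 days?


Tuesday

Start: Tuesday (index 1)
(1 + 42) mod 7
= 43 mod 7
= 1
Index 1 → Tuesday


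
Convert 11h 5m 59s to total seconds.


Hours: 11 × 3600 = 39600
Minutes: 5 × 60 = 300
Seconds: 59
Total = 39600 + 300 + 59 = 39959

39959 seconds


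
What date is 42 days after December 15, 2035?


Start: December 15, 2035
Add 42 days
December 15 → January 1: 31 - 15 + 1 = 17 days (42 - 17 = 25 left)
January 1 + 25 = January 26, 2036

January 26, 2036


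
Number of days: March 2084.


Month: March (month 3)
March has 31 days

31 days


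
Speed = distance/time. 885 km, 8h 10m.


Distance: 885 km
Time: 8h 10m = 490 min = 490/60 = 49/6 hours
Speed = 885 ÷ (49/6) = 885 × 6 / 49 = 5310/49 ≈ 108.4 km/h

108.4 km/h


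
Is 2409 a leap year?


No

Rules: divisible by 4 AND (not by 100 OR by 400)
2409 ÷ 4 = 602 remainder 1 → not divisible by 4
Not divisible by 4 → not a leap year


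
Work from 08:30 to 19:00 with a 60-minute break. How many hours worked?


9h 30m (570 minutes)

Total time = (19×60+0) - (8×60+30)
= 1140 - 510 = 630 min
Minus break: 630 - 60 = 570 min
= 9h 30m


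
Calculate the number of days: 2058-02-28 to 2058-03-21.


From February 28, 2058 to March 21, 2058
Rest of February 2058: 28 - 28 = 0
Days into March 2058: 21
Total = 0 + 21 = 21 days

21 days


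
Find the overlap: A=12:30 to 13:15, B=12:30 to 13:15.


45 minutes

Meeting A: 750-795 (in minutes from midnight)
Meeting B: 750-795
Overlap start = max(750, 750) = 750
Overlap end = min(795, 795) = 795
Overlap = max(0, 795 - 750) = 45 min


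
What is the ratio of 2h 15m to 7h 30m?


3:10 (0.30)

Duration 1: 135 minutes
Duration 2: 450 minutes
Ratio = 135:450
GCD = 45
Simplified = 3:10
As a decimal: 3/10 = 0.30


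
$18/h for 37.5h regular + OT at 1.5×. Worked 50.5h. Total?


Regular: 37.5h × $18 = $675.00
Overtime: 50.5 - 37.5 = 13.0h
OT pay: 13.0h × $18 × 1.5 = $351.00
Total = $675.00 + $351.00 = $1026.00

$1026.00


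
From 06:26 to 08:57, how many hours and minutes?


End time in minutes: 8×60 + 57 = 537
Start time in minutes: 6×60 + 26 = 386
Difference = 537 - 386 = 151 minutes
= 2 hours 31 minutes

2h 31m


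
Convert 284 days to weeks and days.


Weeks: 284 ÷ 7 = 40 remainder 4

40 weeks 4 days


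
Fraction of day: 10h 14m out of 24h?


Total minutes: 10×60 + 14 = 614
Day = 24×60 = 1440 minutes
Fraction = 614/1440 ≈ 0.4264
As a percentage: 614/1440 × 100 ≈ 42.64%

0.4264 (42.64%)


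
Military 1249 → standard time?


12:49 PM

Hour: 12
12 → 12 PM (noon)


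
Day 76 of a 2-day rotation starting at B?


Shifts: A, B
Start: B (index 1)
Day 76: (1 + 76 - 1) mod 2
= 76 mod 2
= 0
Index 0 → shift A

Shift A


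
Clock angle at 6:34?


7.0°

Hour hand = 6×30 + 34×0.5 = 197.0°
Minute hand = 34×6 = 204°
Difference = |197.0 - 204| = 7.0°


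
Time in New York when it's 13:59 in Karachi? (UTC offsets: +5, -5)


Time difference = UTC-5 - UTC+5 = -10 hours
New hour = (13 -10) mod 24
= 3 mod 24 = 3
Minutes unchanged → 03:59

03:59


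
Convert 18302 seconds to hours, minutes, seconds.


Hours: 18302 ÷ 3600 = 5 remainder 302
Minutes: 302 ÷ 60 = 5 remainder 2
Seconds: 2

5h 5m 2s


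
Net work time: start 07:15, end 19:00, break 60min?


Total time = (19×60+0) - (7×60+15)
= 1140 - 435 = 705 min
Minus break: 705 - 60 = 645 min
= 10h 45m

10h 45m (645 minutes)


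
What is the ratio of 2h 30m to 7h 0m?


Duration 1: 150 minutes
Duration 2: 420 minutes
Ratio = 150:420
GCD = 30
Simplified = 5:14
As a decimal: 5/14 ≈ 0.36

5:14 (0.36)


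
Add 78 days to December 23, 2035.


Start: December 23, 2035
Add 78 days
December 23 → January 1: 31 - 23 + 1 = 9 days (78 - 9 = 69 left)
January 1 → February 1: 31 - 1 + 1 = 31 days (69 - 31 = 38 left)
February 1 → March 1: 29 - 1 + 1 = 29 days (38 - 29 = 9 left)
March 1 + 9 = March 10, 2036

March 10, 2036


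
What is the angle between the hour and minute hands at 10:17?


Hour hand = 10×30 + 17×0.5 = 308.5°
Minute hand = 17×6 = 102°
Difference = |308.5 - 102| = 206.5°
Since > 180°: 360 - 206.5 = 153.5°

153.5°


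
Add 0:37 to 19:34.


20:11

Start: 1174 minutes from midnight
Add: 37 minutes
Total: 1211 minutes
Hours: 1211 ÷ 60 = 20 remainder 11


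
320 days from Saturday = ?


Thursday

Start: Saturday (index 5)
(5 + 320) mod 7
= 325 mod 7
= 3
Index 3 → Thursday


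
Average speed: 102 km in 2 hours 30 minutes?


40.8 km/h

Distance: 102 km
Time: 2h 30m = 150 min = 150/60 = 5/2 hours
Speed = 102 ÷ (5/2) = 102 × 2 / 5 = 204/5 = 40.8 km/h


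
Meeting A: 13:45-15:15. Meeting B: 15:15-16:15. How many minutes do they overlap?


0 minutes

Meeting A: 825-915 (in minutes from midnight)
Meeting B: 915-975
Overlap start = max(825, 915) = 915
Overlap end = min(915, 975) = 915
Overlap = max(0, 915 - 915) = 0 min


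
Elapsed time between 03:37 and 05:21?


1h 44m

End time in minutes: 5×60 + 21 = 321
Start time in minutes: 3×60 + 37 = 217
Difference = 321 - 217 = 104 minutes
= 1 hours 44 minutes


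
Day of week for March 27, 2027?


Zeller's congruence:
q=27, m=3, k=27, j=20
h = (27 + ⌊13×4/5⌋ + 27 + ⌊27/4⌋ + ⌊20/4⌋ - 2×20) mod 7
= (27 + 10 + 27 + 6 + 5 - 40) mod 7
= 35 mod 7 = 0
h=0 → Saturday

Saturday


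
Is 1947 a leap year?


Rules: divisible by 4 AND (not by 100 OR by 400)
1947 ÷ 4 = 486 remainder 3 → not divisible by 4
Not divisible by 4 → not a leap year

No


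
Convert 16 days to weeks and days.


2 weeks 2 days

Weeks: 16 ÷ 7 = 2 remainder 2


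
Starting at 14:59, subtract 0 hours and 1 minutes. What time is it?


Start: 899 minutes from midnight
Subtract: 1 minutes
Remaining: 899 - 1 = 898
Hours: 14, Minutes: 58

14:58


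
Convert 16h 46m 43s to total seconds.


Hours: 16 × 3600 = 57600
Minutes: 46 × 60 = 2760
Seconds: 43
Total = 57600 + 2760 + 43 = 60403

60403 seconds


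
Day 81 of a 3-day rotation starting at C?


Shifts: A, B, C
Start: C (index 2)
Day 81: (2 + 81 - 1) mod 3
= 82 mod 3
= 1
Index 1 → shift B

Shift B


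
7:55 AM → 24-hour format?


Input: 7:55 AM
AM hour stays: 7

07:55


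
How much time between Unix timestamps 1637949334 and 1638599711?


650377 seconds (180.7 hours / 7.53 days)

Difference = 1638599711 - 1637949334 = 650377 seconds
In hours: 650377 / 3600 ≈ 180.7
In days: 650377 / 86400 ≈ 7.53


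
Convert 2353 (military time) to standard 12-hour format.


11:53 PM

Hour: 23
23 - 12 = 11 → PM


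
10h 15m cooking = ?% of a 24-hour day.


42.7%

Time: 615 minutes
Day: 1440 minutes
Percentage = (615/1440) × 100 ≈ 42.7%


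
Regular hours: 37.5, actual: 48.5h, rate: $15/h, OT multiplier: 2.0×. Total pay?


Regular: 37.5h × $15 = $562.50
Overtime: 48.5 - 37.5 = 11.0h
OT pay: 11.0h × $15 × 2.0 = $330.00
Total = $562.50 + $330.00 = $892.50

$892.50


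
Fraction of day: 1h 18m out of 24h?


Total minutes: 1×60 + 18 = 78
Day = 24×60 = 1440 minutes
Fraction = 78/1440 ≈ 0.0542
As a percentage: 78/1440 × 100 ≈ 5.42%

0.0542 (5.42%)


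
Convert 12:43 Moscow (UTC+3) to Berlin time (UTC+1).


10:43

Time difference = UTC+1 - UTC+3 = -2 hours
New hour = (12 -2) mod 24
= 10 mod 24 = 10
Minutes unchanged → 10:43


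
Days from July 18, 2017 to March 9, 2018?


From July 18, 2017 to March 9, 2018
Rest of July 2017: 31 - 18 = 13
Full months: August 31, September 30, October 31, November 30, December 31, January 31, February 2018 28
Days into March 2018: 9
Total = 13 + 31 + 30 + 31 + 30 + 31 + 31 + 28 + 9 = 234 days

234 days


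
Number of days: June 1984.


Month: June (month 6)
June has 30 days

30 days


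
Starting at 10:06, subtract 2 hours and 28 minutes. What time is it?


Start: 606 minutes from midnight
Subtract: 148 minutes
Remaining: 606 - 148 = 458
Hours: 7, Minutes: 38

07:38


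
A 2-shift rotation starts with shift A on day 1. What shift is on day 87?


Shifts: A, B
Start: A (index 0)
Day 87: (0 + 87 - 1) mod 2
= 86 mod 2
= 0
Index 0 → shift A

Shift A


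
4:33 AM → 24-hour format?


04:33

Input: 4:33 AM
AM hour stays: 4


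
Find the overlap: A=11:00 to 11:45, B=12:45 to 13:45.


0 minutes

Meeting A: 660-705 (in minutes from midnight)
Meeting B: 765-825
Overlap start = max(660, 765) = 765
Overlap end = min(705, 825) = 705
Overlap = max(0, 705 - 765) = 0 min


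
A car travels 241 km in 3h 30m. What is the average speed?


Distance: 241 km
Time: 3h 30m = 210 min = 210/60 = 7/2 hours
Speed = 241 ÷ (7/2) = 241 × 2 / 7 = 482/7 ≈ 68.9 km/h

68.9 km/h


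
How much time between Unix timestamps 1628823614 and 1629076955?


Difference = 1629076955 - 1628823614 = 253341 seconds
In hours: 253341 / 3600 ≈ 70.4
In days: 253341 / 86400 ≈ 2.93

253341 seconds (70.4 hours / 2.93 days)


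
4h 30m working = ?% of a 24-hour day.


18.8%

Time: 270 minutes
Day: 1440 minutes
Percentage = (270/1440) × 100 ≈ 18.8%


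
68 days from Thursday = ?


Tuesday

Start: Thursday (index 3)
(3 + 68) mod 7
= 71 mod 7
= 1
Index 1 → Tuesday


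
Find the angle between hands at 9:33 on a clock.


Hour hand = 9×30 + 33×0.5 = 286.5°
Minute hand = 33×6 = 198°
Difference = |286.5 - 198| = 88.5°

88.5°


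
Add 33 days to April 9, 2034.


May 12, 2034

Start: April 9, 2034
Add 33 days
April 9 → May 1: 30 - 9 + 1 = 22 days (33 - 22 = 11 left)
May 1 + 11 = May 12, 2034


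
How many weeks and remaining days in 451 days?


Weeks: 451 ÷ 7 = 64 remainder 3

64 weeks 3 days


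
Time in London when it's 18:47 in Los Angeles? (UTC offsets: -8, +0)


Time difference = UTC+0 - UTC-8 = +8 hours
New hour = (18 + 8) mod 24
= 26 mod 24 = 2
Minutes unchanged → 02:47; 26 ≥ 24 → next day

02:47 (next day)


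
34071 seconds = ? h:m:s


9h 27m 51s

Hours: 34071 ÷ 3600 = 9 remainder 1671
Minutes: 1671 ÷ 60 = 27 remainder 51
Seconds: 51


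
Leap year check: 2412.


Rules: divisible by 4 AND (not by 100 OR by 400)
2412 ÷ 4 = 603 exactly → divisible by 4
2412 ÷ 100 = 24 remainder 12 → not divisible by 100
Divisible by 4 but not by 100 → leap year

Yes


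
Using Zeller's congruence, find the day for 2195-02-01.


Zeller's congruence:
q=1, m=14, k=94, j=21
h = (1 + ⌊13×15/5⌋ + 94 + ⌊94/4⌋ + ⌊21/4⌋ - 2×21) mod 7
= (1 + 39 + 94 + 23 + 5 - 42) mod 7
= 120 mod 7 = 1
h=1 → Sunday

Sunday


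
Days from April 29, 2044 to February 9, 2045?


From April 29, 2044 to February 9, 2045
Rest of April 2044: 30 - 29 = 1
Full months: May 31, June 30, July 31, August 31, September 30, October 31, November 30, December 31, January 31
Days into February 2045: 9
Total = 1 + 31 + 30 + 31 + 31 + 30 + 31 + 30 + 31 + 31 + 9 = 286 days

286 days


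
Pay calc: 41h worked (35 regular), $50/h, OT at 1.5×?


Regular: 35h × $50 = $1750.00
Overtime: 41 - 35 = 6h
OT pay: 6h × $50 × 1.5 = $450.00
Total = $1750.00 + $450.00 = $2200.00

$2200.00


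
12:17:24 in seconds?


Hours: 12 × 3600 = 43200
Minutes: 17 × 60 = 1020
Seconds: 24
Total = 43200 + 1020 + 24 = 44244

44244 seconds


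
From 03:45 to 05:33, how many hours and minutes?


End time in minutes: 5×60 + 33 = 333
Start time in minutes: 3×60 + 45 = 225
Difference = 333 - 225 = 108 minutes
= 1 hours 48 minutes

1h 48m


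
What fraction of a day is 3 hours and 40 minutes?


0.1528 (15.28%)

Total minutes: 3×60 + 40 = 220
Day = 24×60 = 1440 minutes
Fraction = 220/1440 ≈ 0.1528
As a percentage: 220/1440 × 100 ≈ 15.28%


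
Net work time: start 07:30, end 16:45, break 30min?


Total time = (16×60+45) - (7×60+30)
= 1005 - 450 = 555 min
Minus break: 555 - 30 = 525 min
= 8h 45m

8h 45m (525 minutes)


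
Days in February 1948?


Month: February (month 2)
February: 28 or 29 (leap year)
1948 leap year? Yes

29 days


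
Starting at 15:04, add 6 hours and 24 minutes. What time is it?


Start: 904 minutes from midnight
Add: 384 minutes
Total: 1288 minutes
Hours: 1288 ÷ 60 = 21 remainder 28

21:28


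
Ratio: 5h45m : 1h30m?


Duration 1: 345 minutes
Duration 2: 90 minutes
Ratio = 345:90
GCD = 15
Simplified = 23:6
As a decimal: 23/6 ≈ 3.83

23:6 (3.83)


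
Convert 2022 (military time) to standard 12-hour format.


Hour: 20
20 - 12 = 8 → PM

8:22 PM


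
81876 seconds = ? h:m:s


Hours: 81876 ÷ 3600 = 22 remainder 2676
Minutes: 2676 ÷ 60 = 44 remainder 36
Seconds: 36

22h 44m 36s


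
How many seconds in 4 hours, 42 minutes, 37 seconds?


16957 seconds

Hours: 4 × 3600 = 14400
Minutes: 42 × 60 = 2520
Seconds: 37
Total = 14400 + 2520 + 37 = 16957


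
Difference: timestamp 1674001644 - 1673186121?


Difference = 1674001644 - 1673186121 = 815523 seconds
In hours: 815523 / 3600 ≈ 226.5
In days: 815523 / 86400 ≈ 9.44

815523 seconds (226.5 hours / 9.44 days)


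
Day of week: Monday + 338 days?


Start: Monday (index 0)
(0 + 338) mod 7
= 338 mod 7
= 2
Index 2 → Wednesday

Wednesday


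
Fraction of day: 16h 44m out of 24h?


0.6972 (69.72%)

Total minutes: 16×60 + 44 = 1004
Day = 24×60 = 1440 minutes
Fraction = 1004/1440 ≈ 0.6972
As a percentage: 1004/1440 × 100 ≈ 69.72%


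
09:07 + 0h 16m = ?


Start: 547 minutes from midnight
Add: 16 minutes
Total: 563 minutes
Hours: 563 ÷ 60 = 9 remainder 23

09:23


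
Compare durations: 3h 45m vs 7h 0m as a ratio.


15:28 (0.54)

Duration 1: 225 minutes
Duration 2: 420 minutes
Ratio = 225:420
GCD = 15
Simplified = 15:28
As a decimal: 15/28 ≈ 0.54


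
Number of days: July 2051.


31 days

Month: July (month 7)
July has 31 days


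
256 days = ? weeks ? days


36 weeks 4 days

Weeks: 256 ÷ 7 = 36 remainder 4


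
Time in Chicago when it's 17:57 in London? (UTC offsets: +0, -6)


11:57

Time difference = UTC-6 - UTC+0 = -6 hours
New hour = (17 -6) mod 24
= 11 mod 24 = 11
Minutes unchanged → 11:57


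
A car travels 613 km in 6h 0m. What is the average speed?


Distance: 613 km
Time: 6 hours
Speed = 613 / 6 ≈ 102.2 km/h

102.2 km/h


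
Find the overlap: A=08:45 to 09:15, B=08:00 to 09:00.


15 minutes

Meeting A: 525-555 (in minutes from midnight)
Meeting B: 480-540
Overlap start = max(525, 480) = 525
Overlap end = min(555, 540) = 540
Overlap = max(0, 540 - 525) = 15 min


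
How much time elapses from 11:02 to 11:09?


0h 7m

End time in minutes: 11×60 + 9 = 669
Start time in minutes: 11×60 + 2 = 662
Difference = 669 - 662 = 7 minutes
= 0 hours 7 minutes


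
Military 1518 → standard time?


3:18 PM

Hour: 15
15 - 12 = 3 → PM


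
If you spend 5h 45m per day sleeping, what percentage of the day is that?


Time: 345 minutes
Day: 1440 minutes
Percentage = (345/1440) × 100 ≈ 24.0%

24.0%


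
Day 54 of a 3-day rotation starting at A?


Shift C

Shifts: A, B, C
Start: A (index 0)
Day 54: (0 + 54 - 1) mod 3
= 53 mod 3
= 2
Index 2 → shift C


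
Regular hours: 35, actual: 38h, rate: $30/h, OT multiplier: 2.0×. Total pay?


Regular: 35h × $30 = $1050.00
Overtime: 38 - 35 = 3h
OT pay: 3h × $30 × 2.0 = $180.00
Total = $1050.00 + $180.00 = $1230.00

$1230.00


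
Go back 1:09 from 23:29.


Start: 1409 minutes from midnight
Subtract: 69 minutes
Remaining: 1409 - 69 = 1340
Hours: 22, Minutes: 20

22:20


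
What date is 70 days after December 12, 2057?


Start: December 12, 2057
Add 70 days
December 12 → January 1: 31 - 12 + 1 = 20 days (70 - 20 = 50 left)
January 1 → February 1: 31 - 1 + 1 = 31 days (50 - 31 = 19 left)
February 1 + 19 = February 20, 2058

February 20, 2058


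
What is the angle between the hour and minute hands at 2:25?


77.5°

Hour hand = 2×30 + 25×0.5 = 72.5°
Minute hand = 25×6 = 150°
Difference = |72.5 - 150| = 77.5°


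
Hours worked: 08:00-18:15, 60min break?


Total time = (18×60+15) - (8×60+0)
= 1095 - 480 = 615 min
Minus break: 615 - 60 = 555 min
= 9h 15m

9h 15m (555 minutes)


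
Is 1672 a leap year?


Yes

Rules: divisible by 4 AND (not by 100 OR by 400)
1672 ÷ 4 = 418 exactly → divisible by 4
1672 ÷ 100 = 16 remainder 72 → not divisible by 100
Divisible by 4 but not by 100 → leap year


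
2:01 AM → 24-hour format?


Input: 2:01 AM
AM hour stays: 2

02:01


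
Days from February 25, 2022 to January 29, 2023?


338 days

From February 25, 2022 to January 29, 2023
Rest of February 2022: 28 - 25 = 3
Full months: March 31, April 30, May 31, June 30, July 31, August 31, September 30, October 31, November 30, December 31
Days into January 2023: 29
Total = 3 + 31 + 30 + 31 + 30 + 31 + 31 + 30 + 31 + 30 + 31 + 29 = 338 days


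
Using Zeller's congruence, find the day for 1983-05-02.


Monday

Zeller's congruence:
q=2, m=5, k=83, j=19
h = (2 + ⌊13×6/5⌋ + 83 + ⌊83/4⌋ + ⌊19/4⌋ - 2×19) mod 7
= (2 + 15 + 83 + 20 + 4 - 38) mod 7
= 86 mod 7 = 2
h=2 → Monday


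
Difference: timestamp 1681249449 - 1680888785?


Difference = 1681249449 - 1680888785 = 360664 seconds
In hours: 360664 / 3600 ≈ 100.2
In days: 360664 / 86400 ≈ 4.17

360664 seconds (100.2 hours / 4.17 days)


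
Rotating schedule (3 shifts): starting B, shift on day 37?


Shifts: A, B, C
Start: B (index 1)
Day 37: (1 + 37 - 1) mod 3
= 37 mod 3
= 1
Index 1 → shift B

Shift B


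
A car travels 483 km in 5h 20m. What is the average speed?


90.6 km/h

Distance: 483 km
Time: 5h 20m = 320 min = 320/60 = 16/3 hours
Speed = 483 ÷ (16/3) = 483 × 3 / 16 = 1449/16 ≈ 90.6 km/h


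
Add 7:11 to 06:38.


Start: 398 minutes from midnight
Add: 431 minutes
Total: 829 minutes
Hours: 829 ÷ 60 = 13 remainder 49

13:49


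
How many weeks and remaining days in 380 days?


54 weeks 2 days

Weeks: 380 ÷ 7 = 54 remainder 2


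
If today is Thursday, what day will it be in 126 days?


Thursday

Start: Thursday (index 3)
(3 + 126) mod 7
= 129 mod 7
= 3
Index 3 → Thursday


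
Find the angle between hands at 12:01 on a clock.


Hour hand (12 ≡ 0 on the dial): 0×30 + 1×0.5 = 0.5°
Minute hand = 1×6 = 6°
Difference = |0.5 - 6| = 5.5°

5.5°


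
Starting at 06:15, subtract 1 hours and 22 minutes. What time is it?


04:53

Start: 375 minutes from midnight
Subtract: 82 minutes
Remaining: 375 - 82 = 293
Hours: 4, Minutes: 53


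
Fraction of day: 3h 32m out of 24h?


Total minutes: 3×60 + 32 = 212
Day = 24×60 = 1440 minutes
Fraction = 212/1440 ≈ 0.1472
As a percentage: 212/1440 × 100 ≈ 14.72%

0.1472 (14.72%)


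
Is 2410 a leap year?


Rules: divisible by 4 AND (not by 100 OR by 400)
2410 ÷ 4 = 602 remainder 2 → not divisible by 4
Not divisible by 4 → not a leap year

No


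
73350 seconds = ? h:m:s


20h 22m 30s

Hours: 73350 ÷ 3600 = 20 remainder 1350
Minutes: 1350 ÷ 60 = 22 remainder 30
Seconds: 30


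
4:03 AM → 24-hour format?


04:03

Input: 4:03 AM
AM hour stays: 4


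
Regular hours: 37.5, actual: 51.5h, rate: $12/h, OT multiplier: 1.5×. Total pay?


Regular: 37.5h × $12 = $450.00
Overtime: 51.5 - 37.5 = 14.0h
OT pay: 14.0h × $12 × 1.5 = $252.00
Total = $450.00 + $252.00 = $702.00

$702.00


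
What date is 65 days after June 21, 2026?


Start: June 21, 2026
Add 65 days
June 21 → July 1: 30 - 21 + 1 = 10 days (65 - 10 = 55 left)
July 1 → August 1: 31 - 1 + 1 = 31 days (55 - 31 = 24 left)
August 1 + 24 = August 25, 2026

August 25, 2026


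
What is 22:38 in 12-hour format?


Hour: 22
22 - 12 = 10 → PM

10:38 PM


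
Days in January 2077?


Month: January (month 1)
January has 31 days

31 days


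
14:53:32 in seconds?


Hours: 14 × 3600 = 50400
Minutes: 53 × 60 = 3180
Seconds: 32
Total = 50400 + 3180 + 32 = 53612

53612 seconds


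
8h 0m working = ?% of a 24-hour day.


33.3%

Time: 480 minutes
Day: 1440 minutes
Percentage = (480/1440) × 100 ≈ 33.3%


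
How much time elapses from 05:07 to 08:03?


2h 56m

End time in minutes: 8×60 + 3 = 483
Start time in minutes: 5×60 + 7 = 307
Difference = 483 - 307 = 176 minutes
= 2 hours 56 minutes


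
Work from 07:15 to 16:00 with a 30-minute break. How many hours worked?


8h 15m (495 minutes)

Total time = (16×60+0) - (7×60+15)
= 960 - 435 = 525 min
Minus break: 525 - 30 = 495 min
= 8h 15m


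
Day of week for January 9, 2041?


Wednesday

Zeller's congruence:
q=9, m=13, k=40, j=20
h = (9 + ⌊13×14/5⌋ + 40 + ⌊40/4⌋ + ⌊20/4⌋ - 2×20) mod 7
= (9 + 36 + 40 + 10 + 5 - 40) mod 7
= 60 mod 7 = 4
h=4 → Wednesday


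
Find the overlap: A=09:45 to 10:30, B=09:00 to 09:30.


Meeting A: 585-630 (in minutes from midnight)
Meeting B: 540-570
Overlap start = max(585, 540) = 585
Overlap end = min(630, 570) = 570
Overlap = max(0, 570 - 585) = 0 min

0 minutes


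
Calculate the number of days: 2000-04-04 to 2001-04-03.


364 days

From April 4, 2000 to April 3, 2001
Rest of April 2000: 30 - 4 = 26
Full months: May 31, June 30, July 31, August 31, September 30, October 31, November 30, December 31, January 31, February 2001 28, March 31
Days into April 2001: 3
Total = 26 + 31 + 30 + 31 + 31 + 30 + 31 + 30 + 31 + 31 + 28 + 31 + 3 = 364 days


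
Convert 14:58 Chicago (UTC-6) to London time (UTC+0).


20:58

Time difference = UTC+0 - UTC-6 = +6 hours
New hour = (14 + 6) mod 24
= 20 mod 24 = 20
Minutes unchanged → 20:58


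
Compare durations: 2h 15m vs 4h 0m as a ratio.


9:16 (0.56)

Duration 1: 135 minutes
Duration 2: 240 minutes
Ratio = 135:240
GCD = 15
Simplified = 9:16
As a decimal: 9/16 ≈ 0.56


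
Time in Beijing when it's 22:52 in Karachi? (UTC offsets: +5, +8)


Time difference = UTC+8 - UTC+5 = +3 hours
New hour = (22 + 3) mod 24
= 25 mod 24 = 1
Minutes unchanged → 01:52; 25 ≥ 24 → next day

01:52 (next day)


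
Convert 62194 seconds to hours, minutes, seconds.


Hours: 62194 ÷ 3600 = 17 remainder 994
Minutes: 994 ÷ 60 = 16 remainder 34
Seconds: 34

17h 16m 34s


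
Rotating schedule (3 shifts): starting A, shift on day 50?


Shift B

Shifts: A, B, C
Start: A (index 0)
Day 50: (0 + 50 - 1) mod 3
= 49 mod 3
= 1
Index 1 → shift B


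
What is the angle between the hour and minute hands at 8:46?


Hour hand = 8×30 + 46×0.5 = 263.0°
Minute hand = 46×6 = 276°
Difference = |263.0 - 276| = 13.0°

13.0°


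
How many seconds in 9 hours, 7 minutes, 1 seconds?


Hours: 9 × 3600 = 32400
Minutes: 7 × 60 = 420
Seconds: 1
Total = 32400 + 420 + 1 = 32821

32821 seconds


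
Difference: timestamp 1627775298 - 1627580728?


194570 seconds (54.0 hours / 2.25 days)

Difference = 1627775298 - 1627580728 = 194570 seconds
In hours: 194570 / 3600 ≈ 54.0
In days: 194570 / 86400 ≈ 2.25


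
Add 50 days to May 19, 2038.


July 8, 2038

Start: May 19, 2038
Add 50 days
May 19 → June 1: 31 - 19 + 1 = 13 days (50 - 13 = 37 left)
June 1 → July 1: 30 - 1 + 1 = 30 days (37 - 30 = 7 left)
July 1 + 7 = July 8, 2038


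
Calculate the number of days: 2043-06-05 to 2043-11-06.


From June 5, 2043 to November 6, 2043
Rest of June 2043: 30 - 5 = 25
Full months: July 31, August 31, September 30, October 31
Days into November 2043: 6
Total = 25 + 31 + 31 + 30 + 31 + 6 = 154 days

154 days
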